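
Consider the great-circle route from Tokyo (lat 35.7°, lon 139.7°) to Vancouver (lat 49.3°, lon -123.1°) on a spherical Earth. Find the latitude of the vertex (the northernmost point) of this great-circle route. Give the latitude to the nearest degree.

The great circle lies in the plane with unit normal n̂ = (p₁ × p₂)/|p₁ × p₂|.
Here n̂_z ≈ +0.567; the vertex latitude is φ_max = arccos|n̂_z| ≈ 55.5°.

≈ 55°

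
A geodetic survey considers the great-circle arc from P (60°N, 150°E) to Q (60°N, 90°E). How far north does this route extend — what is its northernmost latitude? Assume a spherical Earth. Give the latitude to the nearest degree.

The great circle lies in the plane with unit normal n̂ = (p₁ × p₂)/|p₁ × p₂|.
Here n̂_z ≈ -0.447; the vertex latitude is φ_max = arccos|n̂_z| ≈ 63.4°.
Check via Clairaut: cos φ_max = |cos φ₁| · sin C = cos(60.0°)·sin(63.4°) ≈ 0.447, again giving ≈ 63.4°.

≈ 63°N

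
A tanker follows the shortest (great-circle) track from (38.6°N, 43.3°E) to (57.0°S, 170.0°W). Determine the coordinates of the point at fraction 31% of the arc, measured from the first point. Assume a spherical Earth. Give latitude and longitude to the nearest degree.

Write both endpoints as unit vectors p₁, p₂ with components (cos φ cos λ, cos φ sin λ, sin φ).
The central angle between the endpoints is δ = arccos(p₁·p₂) ≈ 2.645 rad (151.5°).
Interpolate at f = 0.31 with slerp weights a = sin((1−f)δ)/sin δ ≈ 2.030, b = sin(fδ)/sin δ ≈ 1.533.
p = a·p₁ + b·p₂ ≈ (0.332, 0.943, -0.019); φ = arcsin(p_z) ≈ -1.11°, λ = atan2(p_y, p_x) ≈ 70.59°.

≈ (1°S, 71°E)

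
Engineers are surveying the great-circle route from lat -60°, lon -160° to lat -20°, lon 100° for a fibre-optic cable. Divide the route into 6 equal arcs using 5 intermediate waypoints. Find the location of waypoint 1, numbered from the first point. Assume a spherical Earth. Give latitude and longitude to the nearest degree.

≈ lat -62°, lon 173°

Convert each endpoint to a unit vector on the sphere (x = cos φ cos λ, y = cos φ sin λ, z = sin φ).
The central angle between the endpoints is δ = arccos(p₁·p₂) ≈ 1.355 rad (77.6°).
Interpolate at f = 1/6 with slerp weights a = sin((1−f)δ)/sin δ ≈ 0.925, b = sin(fδ)/sin δ ≈ 0.229.
p = a·p₁ + b·p₂ ≈ (-0.472, 0.054, -0.880); φ = arcsin(p_z) ≈ -61.62°, λ = atan2(p_y, p_x) ≈ 173.50°.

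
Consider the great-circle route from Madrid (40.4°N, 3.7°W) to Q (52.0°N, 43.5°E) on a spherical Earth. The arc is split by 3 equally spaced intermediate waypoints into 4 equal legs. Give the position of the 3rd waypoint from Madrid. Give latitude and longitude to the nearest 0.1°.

≈ (51.1°N, 29.9°E)

Write both endpoints as unit vectors p₁, p₂ with components (cos φ cos λ, cos φ sin λ, sin φ).
The central angle between the endpoints is δ = arccos(p₁·p₂) ≈ 0.593 rad (34.0°).
Interpolate at f = 3/4 with slerp weights a = sin((1−f)δ)/sin δ ≈ 0.264, b = sin(fδ)/sin δ ≈ 0.770.
p = a·p₁ + b·p₂ ≈ (0.545, 0.313, 0.778); φ = arcsin(p_z) ≈ 51.07°, λ = atan2(p_y, p_x) ≈ 29.91°.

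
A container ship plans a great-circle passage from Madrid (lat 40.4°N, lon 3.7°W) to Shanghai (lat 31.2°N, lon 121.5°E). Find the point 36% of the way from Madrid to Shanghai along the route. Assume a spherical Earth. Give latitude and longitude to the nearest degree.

Write both endpoints as unit vectors p₁, p₂ with components (cos φ cos λ, cos φ sin λ, sin φ).
The central angle between the endpoints is δ = arccos(p₁·p₂) ≈ 1.611 rad (92.3°).
Interpolate at f = 0.36 with slerp weights a = sin((1−f)δ)/sin δ ≈ 0.858, b = sin(fδ)/sin δ ≈ 0.548.
p = a·p₁ + b·p₂ ≈ (0.407, 0.358, 0.840); φ = arcsin(p_z) ≈ 57.18°, λ = atan2(p_y, p_x) ≈ 41.29°.

≈ lat 57°N, lon 41°E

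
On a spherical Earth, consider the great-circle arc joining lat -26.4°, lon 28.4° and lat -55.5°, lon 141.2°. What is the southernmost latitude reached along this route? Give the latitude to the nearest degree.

≈ -62°

The great circle lies in the plane with unit normal n̂ = (p₁ × p₂)/|p₁ × p₂|.
Here n̂_z ≈ +0.475; the vertex latitude is φ_max = arccos|n̂_z| ≈ 61.7°.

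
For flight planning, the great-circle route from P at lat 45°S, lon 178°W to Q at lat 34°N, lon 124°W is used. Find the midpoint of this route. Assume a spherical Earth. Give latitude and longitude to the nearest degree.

≈ lat 6°S, lon 149°W

Write both endpoints as unit vectors p₁, p₂ with components (cos φ cos λ, cos φ sin λ, sin φ).
The central angle between the endpoints is δ = arccos(p₁·p₂) ≈ 1.622 rad (92.9°).
Interpolate at f = 1/2 with slerp weights a = sin((1−f)δ)/sin δ ≈ 0.726, b = sin(fδ)/sin δ ≈ 0.726.
p = a·p₁ + b·p₂ ≈ (-0.849, -0.517, -0.107); φ = arcsin(p_z) ≈ -6.16°, λ = atan2(p_y, p_x) ≈ -148.68°.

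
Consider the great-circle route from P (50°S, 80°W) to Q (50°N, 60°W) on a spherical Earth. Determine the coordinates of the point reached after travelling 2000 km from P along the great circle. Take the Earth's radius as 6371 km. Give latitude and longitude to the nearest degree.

Convert each endpoint to a unit vector on the sphere (x = cos φ cos λ, y = cos φ sin λ, z = sin φ).
The central angle between the endpoints is δ = arccos(p₁·p₂) ≈ 1.771 rad (101.5°). The total great-circle distance is δ·R ≈ 1.771 × 6371 ≈ 11281 km, so the target fraction is f = 2000/11281 ≈ 0.177.
Interpolate at f ≈ 0.177 with slerp weights a = sin((1−f)δ)/sin δ ≈ 1.014, b = sin(fδ)/sin δ ≈ 0.315.
p = a·p₁ + b·p₂ ≈ (0.214, -0.817, -0.535); φ = arcsin(p_z) ≈ -32.36°, λ = atan2(p_y, p_x) ≈ -75.30°.

≈ (32°S, 75°W)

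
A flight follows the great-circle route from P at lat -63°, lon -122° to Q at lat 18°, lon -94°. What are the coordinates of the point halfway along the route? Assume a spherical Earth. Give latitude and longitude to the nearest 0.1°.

≈ lat -23.0°, lon -103.0°

The haversine formula gives a central angle δ ≈ 1.465 rad (83.9°) between the endpoints.
Interpolate at f = 1/2 with slerp weights a = sin((1−f)δ)/sin δ ≈ 0.672, b = sin(fδ)/sin δ ≈ 0.672.
p = a·p₁ + b·p₂ ≈ (-0.206, -0.897, -0.391); φ = arcsin(p_z) ≈ -23.04°, λ = atan2(p_y, p_x) ≈ -102.96°.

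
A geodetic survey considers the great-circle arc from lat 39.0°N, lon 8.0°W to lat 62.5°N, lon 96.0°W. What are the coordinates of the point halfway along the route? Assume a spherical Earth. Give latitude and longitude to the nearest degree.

≈ lat 59°N, lon 38°W

The haversine formula gives a central angle δ ≈ 0.963 rad (55.2°) between the endpoints.
Interpolate at f = 1/2 with slerp weights a = sin((1−f)δ)/sin δ ≈ 0.564, b = sin(fδ)/sin δ ≈ 0.564.
p = a·p₁ + b·p₂ ≈ (0.407, -0.320, 0.856); φ = arcsin(p_z) ≈ 58.82°, λ = atan2(p_y, p_x) ≈ -38.19°.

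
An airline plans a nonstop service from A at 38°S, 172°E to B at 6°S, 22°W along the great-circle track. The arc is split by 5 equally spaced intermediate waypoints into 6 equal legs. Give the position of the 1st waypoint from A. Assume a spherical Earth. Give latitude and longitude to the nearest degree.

≈ 58°S, 174°W

Write both endpoints as unit vectors p₁, p₂ with components (cos φ cos λ, cos φ sin λ, sin φ).
The central angle between the endpoints is δ = arccos(p₁·p₂) ≈ 2.341 rad (134.1°).
Interpolate at f = 1/6 with slerp weights a = sin((1−f)δ)/sin δ ≈ 1.294, b = sin(fδ)/sin δ ≈ 0.530.
p = a·p₁ + b·p₂ ≈ (-0.521, -0.055, -0.852); φ = arcsin(p_z) ≈ -58.40°, λ = atan2(p_y, p_x) ≈ -173.92°.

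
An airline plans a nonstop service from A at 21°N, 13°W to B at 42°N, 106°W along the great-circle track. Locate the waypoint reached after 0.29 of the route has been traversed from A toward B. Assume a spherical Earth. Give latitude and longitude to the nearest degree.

≈ 34°N, 34°W

From cos δ = sin φ₁ sin φ₂ + cos φ₁ cos φ₂ cos Δλ, the central angle is δ ≈ 1.366 rad (78.3°).
Interpolate at f = 0.29 with slerp weights a = sin((1−f)δ)/sin δ ≈ 0.842, b = sin(fδ)/sin δ ≈ 0.394.
p = a·p₁ + b·p₂ ≈ (0.686, -0.458, 0.566); φ = arcsin(p_z) ≈ 34.44°, λ = atan2(p_y, p_x) ≈ -33.77°.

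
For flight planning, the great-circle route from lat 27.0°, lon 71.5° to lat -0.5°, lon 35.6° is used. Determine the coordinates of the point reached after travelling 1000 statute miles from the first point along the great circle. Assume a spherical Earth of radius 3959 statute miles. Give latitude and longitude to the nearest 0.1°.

≈ lat 18.6°, lon 58.7°

From cos δ = sin φ₁ sin φ₂ + cos φ₁ cos φ₂ cos Δλ, the central angle is δ ≈ 0.770 rad (44.1°). The total great-circle distance is δ·R ≈ 0.770 × 3959 ≈ 3049 mi, so the target fraction is f = 1000/3049 ≈ 0.328.
Interpolate at f ≈ 0.328 with slerp weights a = sin((1−f)δ)/sin δ ≈ 0.711, b = sin(fδ)/sin δ ≈ 0.359.
p = a·p₁ + b·p₂ ≈ (0.493, 0.809, 0.319); φ = arcsin(p_z) ≈ 18.63°, λ = atan2(p_y, p_x) ≈ 58.67°.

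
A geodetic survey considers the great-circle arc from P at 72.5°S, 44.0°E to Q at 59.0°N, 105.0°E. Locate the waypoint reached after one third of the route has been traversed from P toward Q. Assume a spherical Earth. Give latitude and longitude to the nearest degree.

Write both endpoints as unit vectors p₁, p₂ with components (cos φ cos λ, cos φ sin λ, sin φ).
The central angle between the endpoints is δ = arccos(p₁·p₂) ≈ 2.407 rad (137.9°).
Interpolate at f = 1/3 with slerp weights a = sin((1−f)δ)/sin δ ≈ 1.492, b = sin(fδ)/sin δ ≈ 1.073.
p = a·p₁ + b·p₂ ≈ (0.180, 0.846, -0.503); φ = arcsin(p_z) ≈ -30.18°, λ = atan2(p_y, p_x) ≈ 78.01°.

≈ 30°S, 78°E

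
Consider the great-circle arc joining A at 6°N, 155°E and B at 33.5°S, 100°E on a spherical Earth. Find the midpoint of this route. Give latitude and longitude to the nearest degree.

≈ 15°S, 130°E

The haversine formula gives a central angle δ ≈ 1.140 rad (65.3°) between the endpoints.
Interpolate at f = 1/2 with slerp weights a = sin((1−f)δ)/sin δ ≈ 0.594, b = sin(fδ)/sin δ ≈ 0.594.
p = a·p₁ + b·p₂ ≈ (-0.621, 0.737, -0.266); φ = arcsin(p_z) ≈ -15.41°, λ = atan2(p_y, p_x) ≈ 130.12°.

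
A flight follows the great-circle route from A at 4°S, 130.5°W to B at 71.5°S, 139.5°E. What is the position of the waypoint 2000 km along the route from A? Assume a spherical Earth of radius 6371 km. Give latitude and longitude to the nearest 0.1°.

≈ 21.0°S, 136.5°W

Convert each endpoint to a unit vector on the sphere (x = cos φ cos λ, y = cos φ sin λ, z = sin φ).
The central angle between the endpoints is δ = arccos(p₁·p₂) ≈ 1.505 rad (86.2°). The total great-circle distance is δ·R ≈ 1.505 × 6371 ≈ 9586 km, so the target fraction is f = 2000/9586 ≈ 0.209.
Interpolate at f ≈ 0.209 with slerp weights a = sin((1−f)δ)/sin δ ≈ 0.931, b = sin(fδ)/sin δ ≈ 0.309.
p = a·p₁ + b·p₂ ≈ (-0.678, -0.642, -0.358); φ = arcsin(p_z) ≈ -21.00°, λ = atan2(p_y, p_x) ≈ -136.54°.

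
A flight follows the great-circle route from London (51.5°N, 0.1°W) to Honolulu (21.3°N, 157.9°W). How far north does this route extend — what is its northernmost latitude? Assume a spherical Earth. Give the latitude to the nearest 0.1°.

≈ 76.9°N

The great circle lies in the plane with unit normal n̂ = (p₁ × p₂)/|p₁ × p₂|.
Here n̂_z ≈ -0.226; the vertex latitude is φ_max = arccos|n̂_z| ≈ 76.9°.
Check via Clairaut: cos φ_max = |cos φ₁| · sin C = cos(51.5°)·sin(21.3°) ≈ 0.226, again giving ≈ 76.9°.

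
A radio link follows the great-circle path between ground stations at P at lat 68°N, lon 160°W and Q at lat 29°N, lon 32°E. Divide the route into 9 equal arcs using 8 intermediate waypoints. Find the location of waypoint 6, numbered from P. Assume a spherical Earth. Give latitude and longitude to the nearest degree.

≈ lat 56°N, lon 36°E

Write both endpoints as unit vectors p₁, p₂ with components (cos φ cos λ, cos φ sin λ, sin φ).
The central angle between the endpoints is δ = arccos(p₁·p₂) ≈ 1.441 rad (82.6°).
Interpolate at f = 6/9 with slerp weights a = sin((1−f)δ)/sin δ ≈ 0.466, b = sin(fδ)/sin δ ≈ 0.827.
p = a·p₁ + b·p₂ ≈ (0.449, 0.323, 0.833); φ = arcsin(p_z) ≈ 56.40°, λ = atan2(p_y, p_x) ≈ 35.76°.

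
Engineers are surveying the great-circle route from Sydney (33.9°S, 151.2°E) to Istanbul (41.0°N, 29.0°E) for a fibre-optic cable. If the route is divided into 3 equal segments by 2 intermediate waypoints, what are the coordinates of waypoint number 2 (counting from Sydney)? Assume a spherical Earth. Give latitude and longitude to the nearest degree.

≈ (22°N, 77°E)

Write both endpoints as unit vectors p₁, p₂ with components (cos φ cos λ, cos φ sin λ, sin φ).
The central angle between the endpoints is δ = arccos(p₁·p₂) ≈ 2.346 rad (134.4°).
Interpolate at f = 2/3 with slerp weights a = sin((1−f)δ)/sin δ ≈ 0.986, b = sin(fδ)/sin δ ≈ 1.400.
p = a·p₁ + b·p₂ ≈ (0.207, 0.907, 0.368); φ = arcsin(p_z) ≈ 21.60°, λ = atan2(p_y, p_x) ≈ 77.17°.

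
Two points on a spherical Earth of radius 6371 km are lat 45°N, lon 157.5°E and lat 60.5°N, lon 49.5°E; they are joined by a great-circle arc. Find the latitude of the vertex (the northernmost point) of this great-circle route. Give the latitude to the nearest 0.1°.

≈ 67.4°N

The great circle lies in the plane with unit normal n̂ = (p₁ × p₂)/|p₁ × p₂|.
Here n̂_z ≈ -0.384; the vertex latitude is φ_max = arccos|n̂_z| ≈ 67.4°.
Check via Clairaut: cos φ_max = |cos φ₁| · sin C = cos(45.0°)·sin(32.9°) ≈ 0.384, again giving ≈ 67.4°.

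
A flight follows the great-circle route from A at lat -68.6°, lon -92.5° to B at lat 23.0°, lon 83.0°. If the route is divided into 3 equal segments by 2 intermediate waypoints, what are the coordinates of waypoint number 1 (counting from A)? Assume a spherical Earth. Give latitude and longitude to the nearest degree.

Convert each endpoint to a unit vector on the sphere (x = cos φ cos λ, y = cos φ sin λ, z = sin φ).
The central angle between the endpoints is δ = arccos(p₁·p₂) ≈ 2.344 rad (134.3°).
Interpolate at f = 1/3 with slerp weights a = sin((1−f)δ)/sin δ ≈ 1.398, b = sin(fδ)/sin δ ≈ 0.984.
p = a·p₁ + b·p₂ ≈ (0.088, 0.390, -0.917); φ = arcsin(p_z) ≈ -66.44°, λ = atan2(p_y, p_x) ≈ 77.26°.

≈ lat -66°, lon 77°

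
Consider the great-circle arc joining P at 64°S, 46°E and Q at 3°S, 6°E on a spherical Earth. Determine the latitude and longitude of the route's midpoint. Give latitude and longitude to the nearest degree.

≈ 35°S, 18°E

Convert each endpoint to a unit vector on the sphere (x = cos φ cos λ, y = cos φ sin λ, z = sin φ).
The central angle between the endpoints is δ = arccos(p₁·p₂) ≈ 1.178 rad (67.5°).
Interpolate at f = 1/2 with slerp weights a = sin((1−f)δ)/sin δ ≈ 0.601, b = sin(fδ)/sin δ ≈ 0.601.
p = a·p₁ + b·p₂ ≈ (0.780, 0.252, -0.572); φ = arcsin(p_z) ≈ -34.89°, λ = atan2(p_y, p_x) ≈ 17.92°.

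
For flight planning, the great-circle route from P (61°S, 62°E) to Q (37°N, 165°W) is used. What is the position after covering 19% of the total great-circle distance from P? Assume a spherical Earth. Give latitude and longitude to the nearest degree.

≈ (58°S, 116°E)

The haversine formula gives a central angle δ ≈ 2.482 rad (142.2°) between the endpoints.
Interpolate at f = 0.19 with slerp weights a = sin((1−f)δ)/sin δ ≈ 1.477, b = sin(fδ)/sin δ ≈ 0.742.
p = a·p₁ + b·p₂ ≈ (-0.236, 0.479, -0.846); φ = arcsin(p_z) ≈ -57.73°, λ = atan2(p_y, p_x) ≈ 116.23°.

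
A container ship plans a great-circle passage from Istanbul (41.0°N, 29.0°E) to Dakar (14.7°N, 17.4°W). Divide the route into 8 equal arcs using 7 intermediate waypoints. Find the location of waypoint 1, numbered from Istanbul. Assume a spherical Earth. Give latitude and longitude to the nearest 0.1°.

≈ 38.8°N, 21.7°E

From cos δ = sin φ₁ sin φ₂ + cos φ₁ cos φ₂ cos Δλ, the central angle is δ ≈ 0.837 rad (47.9°).
Interpolate at f = 1/8 with slerp weights a = sin((1−f)δ)/sin δ ≈ 0.900, b = sin(fδ)/sin δ ≈ 0.141.
p = a·p₁ + b·p₂ ≈ (0.724, 0.289, 0.626); φ = arcsin(p_z) ≈ 38.78°, λ = atan2(p_y, p_x) ≈ 21.74°.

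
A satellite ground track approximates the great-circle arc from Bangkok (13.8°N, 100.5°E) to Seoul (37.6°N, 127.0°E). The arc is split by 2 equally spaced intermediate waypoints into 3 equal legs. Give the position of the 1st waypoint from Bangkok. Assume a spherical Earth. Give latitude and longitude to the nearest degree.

Convert each endpoint to a unit vector on the sphere (x = cos φ cos λ, y = cos φ sin λ, z = sin φ).
The central angle between the endpoints is δ = arccos(p₁·p₂) ≈ 0.584 rad (33.5°).
Interpolate at f = 1/3 with slerp weights a = sin((1−f)δ)/sin δ ≈ 0.688, b = sin(fδ)/sin δ ≈ 0.351.
p = a·p₁ + b·p₂ ≈ (-0.289, 0.879, 0.378); φ = arcsin(p_z) ≈ 22.23°, λ = atan2(p_y, p_x) ≈ 108.20°.

≈ 22°N, 108°E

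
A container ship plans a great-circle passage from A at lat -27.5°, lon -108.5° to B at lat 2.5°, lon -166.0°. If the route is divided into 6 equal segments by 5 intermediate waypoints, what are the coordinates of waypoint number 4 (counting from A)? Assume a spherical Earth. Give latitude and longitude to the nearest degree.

≈ lat -9°, lon -148°

Convert each endpoint to a unit vector on the sphere (x = cos φ cos λ, y = cos φ sin λ, z = sin φ).
The central angle between the endpoints is δ = arccos(p₁·p₂) ≈ 1.097 rad (62.9°).
Interpolate at f = 4/6 with slerp weights a = sin((1−f)δ)/sin δ ≈ 0.402, b = sin(fδ)/sin δ ≈ 0.751.
p = a·p₁ + b·p₂ ≈ (-0.841, -0.519, -0.153); φ = arcsin(p_z) ≈ -8.79°, λ = atan2(p_y, p_x) ≈ -148.29°.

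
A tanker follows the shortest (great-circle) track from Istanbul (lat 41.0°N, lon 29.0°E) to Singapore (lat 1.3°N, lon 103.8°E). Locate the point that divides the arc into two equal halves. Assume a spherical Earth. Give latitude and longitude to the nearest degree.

Convert each endpoint to a unit vector on the sphere (x = cos φ cos λ, y = cos φ sin λ, z = sin φ).
The central angle between the endpoints is δ = arccos(p₁·p₂) ≈ 1.356 rad (77.7°).
Interpolate at f = 1/2 with slerp weights a = sin((1−f)δ)/sin δ ≈ 0.642, b = sin(fδ)/sin δ ≈ 0.642.
p = a·p₁ + b·p₂ ≈ (0.271, 0.858, 0.436); φ = arcsin(p_z) ≈ 25.84°, λ = atan2(p_y, p_x) ≈ 72.49°.

≈ lat 26°N, lon 72°E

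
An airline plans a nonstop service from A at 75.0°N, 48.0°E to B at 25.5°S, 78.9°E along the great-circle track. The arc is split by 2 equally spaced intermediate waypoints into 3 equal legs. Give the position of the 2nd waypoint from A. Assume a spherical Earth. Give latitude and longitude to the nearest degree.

Write both endpoints as unit vectors p₁, p₂ with components (cos φ cos λ, cos φ sin λ, sin φ).
The central angle between the endpoints is δ = arccos(p₁·p₂) ≈ 1.788 rad (102.4°).
Interpolate at f = 2/3 with slerp weights a = sin((1−f)δ)/sin δ ≈ 0.575, b = sin(fδ)/sin δ ≈ 0.951.
p = a·p₁ + b·p₂ ≈ (0.265, 0.953, 0.146); φ = arcsin(p_z) ≈ 8.37°, λ = atan2(p_y, p_x) ≈ 74.47°.

≈ 8°N, 74°E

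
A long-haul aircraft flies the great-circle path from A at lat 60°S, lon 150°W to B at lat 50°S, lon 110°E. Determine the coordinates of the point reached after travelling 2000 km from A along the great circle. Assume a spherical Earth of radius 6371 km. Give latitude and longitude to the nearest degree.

≈ lat 66°S, lon 172°E

Write both endpoints as unit vectors p₁, p₂ with components (cos φ cos λ, cos φ sin λ, sin φ).
The central angle between the endpoints is δ = arccos(p₁·p₂) ≈ 0.918 rad (52.6°). The total great-circle distance is δ·R ≈ 0.918 × 6371 ≈ 5847 km, so the target fraction is f = 2000/5847 ≈ 0.342.
Interpolate at f ≈ 0.342 with slerp weights a = sin((1−f)δ)/sin δ ≈ 0.715, b = sin(fδ)/sin δ ≈ 0.389.
p = a·p₁ + b·p₂ ≈ (-0.395, 0.056, -0.917); φ = arcsin(p_z) ≈ -66.48°, λ = atan2(p_y, p_x) ≈ 171.92°.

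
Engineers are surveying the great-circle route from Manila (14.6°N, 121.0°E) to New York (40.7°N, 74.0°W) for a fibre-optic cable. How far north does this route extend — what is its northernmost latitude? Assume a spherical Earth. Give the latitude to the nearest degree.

The great circle lies in the plane with unit normal n̂ = (p₁ × p₂)/|p₁ × p₂|.
Here n̂_z ≈ +0.226; the vertex latitude is φ_max = arccos|n̂_z| ≈ 76.9°.
Check via Clairaut: cos φ_max = |cos φ₁| · sin C = cos(14.6°)·sin(13.5°) ≈ 0.226, again giving ≈ 76.9°.

≈ 77°N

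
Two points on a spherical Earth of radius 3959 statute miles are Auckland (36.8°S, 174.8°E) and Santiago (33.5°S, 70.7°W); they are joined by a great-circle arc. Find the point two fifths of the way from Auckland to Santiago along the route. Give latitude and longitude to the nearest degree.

Convert each endpoint to a unit vector on the sphere (x = cos φ cos λ, y = cos φ sin λ, z = sin φ).
The central angle between the endpoints is δ = arccos(p₁·p₂) ≈ 1.517 rad (86.9°).
Interpolate at f = 2/5 with slerp weights a = sin((1−f)δ)/sin δ ≈ 0.791, b = sin(fδ)/sin δ ≈ 0.571.
p = a·p₁ + b·p₂ ≈ (-0.473, -0.392, -0.789); φ = arcsin(p_z) ≈ -52.08°, λ = atan2(p_y, p_x) ≈ -140.36°.

≈ 52°S, 140°W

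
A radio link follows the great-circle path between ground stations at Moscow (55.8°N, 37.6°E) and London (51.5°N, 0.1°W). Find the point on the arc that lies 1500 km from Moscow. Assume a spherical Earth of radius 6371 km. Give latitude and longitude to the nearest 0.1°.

≈ 54.6°N, 13.9°E

Write both endpoints as unit vectors p₁, p₂ with components (cos φ cos λ, cos φ sin λ, sin φ).
The central angle between the endpoints is δ = arccos(p₁·p₂) ≈ 0.392 rad (22.5°). The total great-circle distance is δ·R ≈ 0.392 × 6371 ≈ 2498 km, so the target fraction is f = 1500/2498 ≈ 0.601.
Interpolate at f ≈ 0.601 with slerp weights a = sin((1−f)δ)/sin δ ≈ 0.408, b = sin(fδ)/sin δ ≈ 0.611.
p = a·p₁ + b·p₂ ≈ (0.562, 0.139, 0.815); φ = arcsin(p_z) ≈ 54.63°, λ = atan2(p_y, p_x) ≈ 13.93°.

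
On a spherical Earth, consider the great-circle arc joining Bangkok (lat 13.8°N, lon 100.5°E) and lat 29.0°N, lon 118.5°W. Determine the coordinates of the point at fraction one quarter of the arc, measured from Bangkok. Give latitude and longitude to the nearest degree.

From cos δ = sin φ₁ sin φ₂ + cos φ₁ cos φ₂ cos Δλ, the central angle is δ ≈ 2.147 rad (123.0°).
Interpolate at f = 1/4 with slerp weights a = sin((1−f)δ)/sin δ ≈ 1.191, b = sin(fδ)/sin δ ≈ 0.609.
p = a·p₁ + b·p₂ ≈ (-0.465, 0.669, 0.580); φ = arcsin(p_z) ≈ 35.43°, λ = atan2(p_y, p_x) ≈ 124.81°.

≈ lat 35°N, lon 125°E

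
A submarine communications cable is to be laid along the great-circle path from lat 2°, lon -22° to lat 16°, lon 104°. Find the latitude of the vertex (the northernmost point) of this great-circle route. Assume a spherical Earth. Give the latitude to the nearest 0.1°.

≈ 20.9°

The great circle lies in the plane with unit normal n̂ = (p₁ × p₂)/|p₁ × p₂|.
Here n̂_z ≈ +0.934; the vertex latitude is φ_max = arccos|n̂_z| ≈ 20.9°.
Check via Clairaut: cos φ_max = |cos φ₁| · sin C = cos(2.0°)·sin(69.2°) ≈ 0.934, again giving ≈ 20.9°.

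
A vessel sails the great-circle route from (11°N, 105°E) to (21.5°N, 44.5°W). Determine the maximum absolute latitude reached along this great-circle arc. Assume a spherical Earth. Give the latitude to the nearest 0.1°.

The great circle lies in the plane with unit normal n̂ = (p₁ × p₂)/|p₁ × p₂|.
Here n̂_z ≈ -0.665; the vertex latitude is φ_max = arccos|n̂_z| ≈ 48.3°.
Check via Clairaut: cos φ_max = |cos φ₁| · sin C = cos(11.0°)·sin(42.6°) ≈ 0.665, again giving ≈ 48.3°.

≈ 48.3°N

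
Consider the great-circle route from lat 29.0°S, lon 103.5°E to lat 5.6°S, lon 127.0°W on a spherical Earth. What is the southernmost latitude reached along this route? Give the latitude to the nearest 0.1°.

The great circle lies in the plane with unit normal n̂ = (p₁ × p₂)/|p₁ × p₂|.
Here n̂_z ≈ +0.779; the vertex latitude is φ_max = arccos|n̂_z| ≈ 38.8°.

≈ 38.8°S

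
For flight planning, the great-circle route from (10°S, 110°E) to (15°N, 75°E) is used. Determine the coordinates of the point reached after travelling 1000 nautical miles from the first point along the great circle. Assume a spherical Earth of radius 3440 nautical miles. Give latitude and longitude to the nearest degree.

Convert each endpoint to a unit vector on the sphere (x = cos φ cos λ, y = cos φ sin λ, z = sin φ).
The central angle between the endpoints is δ = arccos(p₁·p₂) ≈ 0.746 rad (42.8°). The total great-circle distance is δ·R ≈ 0.746 × 3440 ≈ 2567 nmi, so the target fraction is f = 1000/2567 ≈ 0.390.
Interpolate at f ≈ 0.390 with slerp weights a = sin((1−f)δ)/sin δ ≈ 0.648, b = sin(fδ)/sin δ ≈ 0.422.
p = a·p₁ + b·p₂ ≈ (-0.113, 0.994, -0.003); φ = arcsin(p_z) ≈ -0.19°, λ = atan2(p_y, p_x) ≈ 96.47°.

≈ (0°N, 96°E)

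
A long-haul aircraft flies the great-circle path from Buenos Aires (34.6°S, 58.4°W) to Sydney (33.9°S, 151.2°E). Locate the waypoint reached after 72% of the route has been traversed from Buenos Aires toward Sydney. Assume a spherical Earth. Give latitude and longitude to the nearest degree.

≈ (59°S, 175°E)

From cos δ = sin φ₁ sin φ₂ + cos φ₁ cos φ₂ cos Δλ, the central angle is δ ≈ 1.852 rad (106.1°).
Interpolate at f = 0.72 with slerp weights a = sin((1−f)δ)/sin δ ≈ 0.516, b = sin(fδ)/sin δ ≈ 1.012.
p = a·p₁ + b·p₂ ≈ (-0.513, 0.043, -0.857); φ = arcsin(p_z) ≈ -59.00°, λ = atan2(p_y, p_x) ≈ 175.23°.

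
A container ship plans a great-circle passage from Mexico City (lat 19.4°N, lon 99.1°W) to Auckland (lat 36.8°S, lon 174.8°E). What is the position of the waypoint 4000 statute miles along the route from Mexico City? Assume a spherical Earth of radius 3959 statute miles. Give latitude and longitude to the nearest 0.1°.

≈ lat 17.1°S, lon 144.8°W

Convert each endpoint to a unit vector on the sphere (x = cos φ cos λ, y = cos φ sin λ, z = sin φ).
The central angle between the endpoints is δ = arccos(p₁·p₂) ≈ 1.719 rad (98.5°). The total great-circle distance is δ·R ≈ 1.719 × 3959 ≈ 6805 mi, so the target fraction is f = 4000/6805 ≈ 0.588.
Interpolate at f ≈ 0.588 with slerp weights a = sin((1−f)δ)/sin δ ≈ 0.658, b = sin(fδ)/sin δ ≈ 0.856.
p = a·p₁ + b·p₂ ≈ (-0.781, -0.551, -0.294); φ = arcsin(p_z) ≈ -17.12°, λ = atan2(p_y, p_x) ≈ -144.82°.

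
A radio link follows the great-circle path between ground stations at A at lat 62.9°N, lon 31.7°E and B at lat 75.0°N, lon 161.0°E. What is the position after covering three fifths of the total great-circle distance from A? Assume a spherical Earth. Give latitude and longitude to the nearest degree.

≈ lat 81°N, lon 86°E

Convert each endpoint to a unit vector on the sphere (x = cos φ cos λ, y = cos φ sin λ, z = sin φ).
The central angle between the endpoints is δ = arccos(p₁·p₂) ≈ 0.668 rad (38.3°).
Interpolate at f = 3/5 with slerp weights a = sin((1−f)δ)/sin δ ≈ 0.426, b = sin(fδ)/sin δ ≈ 0.630.
p = a·p₁ + b·p₂ ≈ (0.011, 0.155, 0.988); φ = arcsin(p_z) ≈ 81.05°, λ = atan2(p_y, p_x) ≈ 85.92°.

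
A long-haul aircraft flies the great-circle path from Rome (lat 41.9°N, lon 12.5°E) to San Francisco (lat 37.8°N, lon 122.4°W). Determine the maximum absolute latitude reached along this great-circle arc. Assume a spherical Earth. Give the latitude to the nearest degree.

≈ 65°N

The great circle lies in the plane with unit normal n̂ = (p₁ × p₂)/|p₁ × p₂|.
Here n̂_z ≈ -0.417; the vertex latitude is φ_max = arccos|n̂_z| ≈ 65.4°.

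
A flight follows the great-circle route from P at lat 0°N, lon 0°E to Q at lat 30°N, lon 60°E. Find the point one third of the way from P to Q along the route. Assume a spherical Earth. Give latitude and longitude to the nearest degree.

≈ lat 12°N, lon 18°E

Convert each endpoint to a unit vector on the sphere (x = cos φ cos λ, y = cos φ sin λ, z = sin φ).
The central angle between the endpoints is δ = arccos(p₁·p₂) ≈ 1.123 rad (64.3°).
Interpolate at f = 1/3 with slerp weights a = sin((1−f)δ)/sin δ ≈ 0.755, b = sin(fδ)/sin δ ≈ 0.406.
p = a·p₁ + b·p₂ ≈ (0.931, 0.304, 0.203); φ = arcsin(p_z) ≈ 11.70°, λ = atan2(p_y, p_x) ≈ 18.10°.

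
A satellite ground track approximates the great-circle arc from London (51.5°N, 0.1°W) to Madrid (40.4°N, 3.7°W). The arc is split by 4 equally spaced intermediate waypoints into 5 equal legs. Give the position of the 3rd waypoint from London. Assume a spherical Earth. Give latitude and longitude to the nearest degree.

The haversine formula gives a central angle δ ≈ 0.199 rad (11.4°) between the endpoints.
Interpolate at f = 3/5 with slerp weights a = sin((1−f)δ)/sin δ ≈ 0.402, b = sin(fδ)/sin δ ≈ 0.603.
p = a·p₁ + b·p₂ ≈ (0.708, -0.030, 0.705); φ = arcsin(p_z) ≈ 44.85°, λ = atan2(p_y, p_x) ≈ -2.43°.

≈ 45°N, 2°W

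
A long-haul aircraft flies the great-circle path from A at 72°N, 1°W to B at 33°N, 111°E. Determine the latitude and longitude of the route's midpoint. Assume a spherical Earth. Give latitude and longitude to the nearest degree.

≈ 63°N, 89°E

Write both endpoints as unit vectors p₁, p₂ with components (cos φ cos λ, cos φ sin λ, sin φ).
The central angle between the endpoints is δ = arccos(p₁·p₂) ≈ 1.136 rad (65.1°).
Interpolate at f = 1/2 with slerp weights a = sin((1−f)δ)/sin δ ≈ 0.593, b = sin(fδ)/sin δ ≈ 0.593.
p = a·p₁ + b·p₂ ≈ (0.005, 0.461, 0.887); φ = arcsin(p_z) ≈ 62.53°, λ = atan2(p_y, p_x) ≈ 89.38°.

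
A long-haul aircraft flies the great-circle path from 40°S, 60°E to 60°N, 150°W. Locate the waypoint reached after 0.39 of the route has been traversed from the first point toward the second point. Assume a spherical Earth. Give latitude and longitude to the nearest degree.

≈ 13°N, 89°E

Convert each endpoint to a unit vector on the sphere (x = cos φ cos λ, y = cos φ sin λ, z = sin φ).
The central angle between the endpoints is δ = arccos(p₁·p₂) ≈ 2.665 rad (152.7°).
Interpolate at f = 0.39 with slerp weights a = sin((1−f)δ)/sin δ ≈ 2.175, b = sin(fδ)/sin δ ≈ 1.878.
p = a·p₁ + b·p₂ ≈ (0.020, 0.973, 0.228); φ = arcsin(p_z) ≈ 13.18°, λ = atan2(p_y, p_x) ≈ 88.82°.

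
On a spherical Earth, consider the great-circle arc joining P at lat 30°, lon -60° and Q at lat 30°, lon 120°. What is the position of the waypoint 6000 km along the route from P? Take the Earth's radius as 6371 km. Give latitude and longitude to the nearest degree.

Convert each endpoint to a unit vector on the sphere (x = cos φ cos λ, y = cos φ sin λ, z = sin φ).
The central angle between the endpoints is δ = arccos(p₁·p₂) ≈ 2.094 rad (120.0°). The total great-circle distance is δ·R ≈ 2.094 × 6371 ≈ 13343 km, so the target fraction is f = 6000/13343 ≈ 0.450.
Interpolate at f ≈ 0.450 with slerp weights a = sin((1−f)δ)/sin δ ≈ 1.055, b = sin(fδ)/sin δ ≈ 0.934.
p = a·p₁ + b·p₂ ≈ (0.053, -0.091, 0.994); φ = arcsin(p_z) ≈ 83.96°, λ = atan2(p_y, p_x) ≈ -60.00°.

≈ lat 84°, lon -60°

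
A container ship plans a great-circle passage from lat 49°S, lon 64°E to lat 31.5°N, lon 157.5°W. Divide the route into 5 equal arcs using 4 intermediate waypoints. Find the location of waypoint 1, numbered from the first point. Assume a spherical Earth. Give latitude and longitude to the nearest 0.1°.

From cos δ = sin φ₁ sin φ₂ + cos φ₁ cos φ₂ cos Δλ, the central angle is δ ≈ 2.521 rad (144.4°).
Interpolate at f = 1/5 with slerp weights a = sin((1−f)δ)/sin δ ≈ 1.551, b = sin(fδ)/sin δ ≈ 0.830.
p = a·p₁ + b·p₂ ≈ (-0.208, 0.644, -0.737); φ = arcsin(p_z) ≈ -47.44°, λ = atan2(p_y, p_x) ≈ 107.91°.

≈ lat 47.4°S, lon 107.9°E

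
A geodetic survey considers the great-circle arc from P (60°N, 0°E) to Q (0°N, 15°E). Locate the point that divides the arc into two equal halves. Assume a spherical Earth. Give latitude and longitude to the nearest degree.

Write both endpoints as unit vectors p₁, p₂ with components (cos φ cos λ, cos φ sin λ, sin φ).
The central angle between the endpoints is δ = arccos(p₁·p₂) ≈ 1.067 rad (61.1°).
Interpolate at f = 1/2 with slerp weights a = sin((1−f)δ)/sin δ ≈ 0.581, b = sin(fδ)/sin δ ≈ 0.581.
p = a·p₁ + b·p₂ ≈ (0.851, 0.150, 0.503); φ = arcsin(p_z) ≈ 30.19°, λ = atan2(p_y, p_x) ≈ 10.01°.

≈ (30°N, 10°E)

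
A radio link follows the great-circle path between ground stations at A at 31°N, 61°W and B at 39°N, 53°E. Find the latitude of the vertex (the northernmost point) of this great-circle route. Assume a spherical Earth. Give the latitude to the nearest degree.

≈ 52°N

The great circle lies in the plane with unit normal n̂ = (p₁ × p₂)/|p₁ × p₂|.
Here n̂_z ≈ +0.609; the vertex latitude is φ_max = arccos|n̂_z| ≈ 52.5°.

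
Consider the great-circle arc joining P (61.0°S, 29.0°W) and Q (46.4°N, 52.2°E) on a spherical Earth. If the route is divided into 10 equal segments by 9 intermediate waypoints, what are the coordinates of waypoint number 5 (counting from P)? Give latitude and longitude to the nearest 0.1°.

≈ (9.5°S, 20.1°E)

Write both endpoints as unit vectors p₁, p₂ with components (cos φ cos λ, cos φ sin λ, sin φ).
The central angle between the endpoints is δ = arccos(p₁·p₂) ≈ 2.192 rad (125.6°).
Interpolate at f = 5/10 with slerp weights a = sin((1−f)δ)/sin δ ≈ 1.094, b = sin(fδ)/sin δ ≈ 1.094.
p = a·p₁ + b·p₂ ≈ (0.926, 0.339, -0.165); φ = arcsin(p_z) ≈ -9.47°, λ = atan2(p_y, p_x) ≈ 20.10°.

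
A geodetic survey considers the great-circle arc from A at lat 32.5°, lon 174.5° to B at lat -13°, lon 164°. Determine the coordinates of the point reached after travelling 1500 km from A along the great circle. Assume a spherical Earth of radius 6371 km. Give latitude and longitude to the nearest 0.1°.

≈ lat 19.4°, lon 171.0°

Write both endpoints as unit vectors p₁, p₂ with components (cos φ cos λ, cos φ sin λ, sin φ).
The central angle between the endpoints is δ = arccos(p₁·p₂) ≈ 0.813 rad (46.6°). The total great-circle distance is δ·R ≈ 0.813 × 6371 ≈ 5181 km, so the target fraction is f = 1500/5181 ≈ 0.290.
Interpolate at f ≈ 0.290 with slerp weights a = sin((1−f)δ)/sin δ ≈ 0.752, b = sin(fδ)/sin δ ≈ 0.321.
p = a·p₁ + b·p₂ ≈ (-0.932, 0.147, 0.332); φ = arcsin(p_z) ≈ 19.37°, λ = atan2(p_y, p_x) ≈ 171.04°.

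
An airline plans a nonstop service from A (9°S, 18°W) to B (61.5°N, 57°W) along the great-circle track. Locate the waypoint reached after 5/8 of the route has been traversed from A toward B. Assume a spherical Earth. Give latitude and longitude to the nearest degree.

Write both endpoints as unit vectors p₁, p₂ with components (cos φ cos λ, cos φ sin λ, sin φ).
The central angle between the endpoints is δ = arccos(p₁·p₂) ≈ 1.340 rad (76.8°).
Interpolate at f = 5/8 with slerp weights a = sin((1−f)δ)/sin δ ≈ 0.495, b = sin(fδ)/sin δ ≈ 0.763.
p = a·p₁ + b·p₂ ≈ (0.663, -0.456, 0.593); φ = arcsin(p_z) ≈ 36.39°, λ = atan2(p_y, p_x) ≈ -34.54°.

≈ (36°N, 35°W)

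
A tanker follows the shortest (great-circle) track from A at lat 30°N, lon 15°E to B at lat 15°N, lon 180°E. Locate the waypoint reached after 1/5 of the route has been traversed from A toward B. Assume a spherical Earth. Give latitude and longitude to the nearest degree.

The haversine formula gives a central angle δ ≈ 2.317 rad (132.7°) between the endpoints.
Interpolate at f = 1/5 with slerp weights a = sin((1−f)δ)/sin δ ≈ 1.307, b = sin(fδ)/sin δ ≈ 0.608.
p = a·p₁ + b·p₂ ≈ (0.506, 0.293, 0.811); φ = arcsin(p_z) ≈ 54.22°, λ = atan2(p_y, p_x) ≈ 30.08°.

≈ lat 54°N, lon 30°E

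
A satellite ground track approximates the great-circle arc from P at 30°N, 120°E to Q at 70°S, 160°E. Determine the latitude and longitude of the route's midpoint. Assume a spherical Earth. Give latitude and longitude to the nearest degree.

≈ 21°S, 131°E

From cos δ = sin φ₁ sin φ₂ + cos φ₁ cos φ₂ cos Δλ, the central angle is δ ≈ 1.816 rad (104.1°).
Interpolate at f = 1/2 with slerp weights a = sin((1−f)δ)/sin δ ≈ 0.813, b = sin(fδ)/sin δ ≈ 0.813.
p = a·p₁ + b·p₂ ≈ (-0.613, 0.705, -0.357); φ = arcsin(p_z) ≈ -20.94°, λ = atan2(p_y, p_x) ≈ 131.03°.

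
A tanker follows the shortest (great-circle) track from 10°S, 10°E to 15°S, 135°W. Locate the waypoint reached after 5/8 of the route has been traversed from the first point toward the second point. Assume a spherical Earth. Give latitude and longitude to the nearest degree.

≈ 35°S, 82°W

Convert each endpoint to a unit vector on the sphere (x = cos φ cos λ, y = cos φ sin λ, z = sin φ).
The central angle between the endpoints is δ = arccos(p₁·p₂) ≈ 2.395 rad (137.2°).
Interpolate at f = 5/8 with slerp weights a = sin((1−f)δ)/sin δ ≈ 1.152, b = sin(fδ)/sin δ ≈ 1.469.
p = a·p₁ + b·p₂ ≈ (0.114, -0.806, -0.580); φ = arcsin(p_z) ≈ -35.47°, λ = atan2(p_y, p_x) ≈ -81.94°.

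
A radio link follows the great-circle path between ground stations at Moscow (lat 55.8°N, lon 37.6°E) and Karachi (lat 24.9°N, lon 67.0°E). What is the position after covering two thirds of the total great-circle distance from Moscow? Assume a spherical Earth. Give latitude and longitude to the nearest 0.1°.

≈ lat 35.9°N, lon 60.0°E

From cos δ = sin φ₁ sin φ₂ + cos φ₁ cos φ₂ cos Δλ, the central angle is δ ≈ 0.656 rad (37.6°).
Interpolate at f = 2/3 with slerp weights a = sin((1−f)δ)/sin δ ≈ 0.356, b = sin(fδ)/sin δ ≈ 0.694.
p = a·p₁ + b·p₂ ≈ (0.404, 0.702, 0.587); φ = arcsin(p_z) ≈ 35.91°, λ = atan2(p_y, p_x) ≈ 60.04°.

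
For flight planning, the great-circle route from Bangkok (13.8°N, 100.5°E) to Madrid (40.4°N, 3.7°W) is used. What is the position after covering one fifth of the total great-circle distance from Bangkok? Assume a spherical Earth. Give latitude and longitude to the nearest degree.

≈ 26°N, 86°E

Convert each endpoint to a unit vector on the sphere (x = cos φ cos λ, y = cos φ sin λ, z = sin φ).
The central angle between the endpoints is δ = arccos(p₁·p₂) ≈ 1.598 rad (91.5°).
Interpolate at f = 1/5 with slerp weights a = sin((1−f)δ)/sin δ ≈ 0.958, b = sin(fδ)/sin δ ≈ 0.314.
p = a·p₁ + b·p₂ ≈ (0.069, 0.899, 0.432); φ = arcsin(p_z) ≈ 25.60°, λ = atan2(p_y, p_x) ≈ 85.59°.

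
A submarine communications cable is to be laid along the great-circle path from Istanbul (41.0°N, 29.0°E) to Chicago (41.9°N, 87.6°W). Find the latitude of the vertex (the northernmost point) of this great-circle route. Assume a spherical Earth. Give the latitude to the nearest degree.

The great circle lies in the plane with unit normal n̂ = (p₁ × p₂)/|p₁ × p₂|.
Here n̂_z ≈ -0.511; the vertex latitude is φ_max = arccos|n̂_z| ≈ 59.3°.
Check via Clairaut: cos φ_max = |cos φ₁| · sin C = cos(41.0°)·sin(42.6°) ≈ 0.511, again giving ≈ 59.3°.

≈ 59°N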